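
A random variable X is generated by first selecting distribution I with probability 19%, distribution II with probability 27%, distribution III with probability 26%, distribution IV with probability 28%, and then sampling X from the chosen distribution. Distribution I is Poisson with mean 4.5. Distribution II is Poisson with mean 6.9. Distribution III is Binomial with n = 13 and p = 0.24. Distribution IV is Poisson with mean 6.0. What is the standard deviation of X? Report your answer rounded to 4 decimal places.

Per component, I: μ=4.5, E[X²]=24.75; II: μ=6.9, E[X²]=54.51; III: μ=3.12, E[X²]=12.1056; IV: μ=6, E[X²]=42.
E[X] = 0.19·4.5 + 0.27·6.9 + 0.26·3.12 + 0.28·6 = 5.2092.
E[X²] = 0.19·24.75 + 0.27·54.51 + 0.26·12.1056 + 0.28·42 = 34.3277.
Var(X) = E[X²] − (E[X])² = 34.3277 − 27.1358 = 7.19189.
SD(X) = √7.19189 = 2.68177.

2.6818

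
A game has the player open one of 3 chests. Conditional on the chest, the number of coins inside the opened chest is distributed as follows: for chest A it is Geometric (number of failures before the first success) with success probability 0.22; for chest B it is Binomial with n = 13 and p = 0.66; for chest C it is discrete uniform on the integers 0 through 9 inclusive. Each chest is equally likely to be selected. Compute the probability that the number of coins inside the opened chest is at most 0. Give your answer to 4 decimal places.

Conditional on each chest, P(X ≤ 0): A: 0.22; B: 8.11383e-07; C: 0.1.
By total probability, P(X ≤ 0) = 0.333333·0.22 + 0.333333·8.11383e-07 + 0.333333·0.1 = 0.106667.

0.1067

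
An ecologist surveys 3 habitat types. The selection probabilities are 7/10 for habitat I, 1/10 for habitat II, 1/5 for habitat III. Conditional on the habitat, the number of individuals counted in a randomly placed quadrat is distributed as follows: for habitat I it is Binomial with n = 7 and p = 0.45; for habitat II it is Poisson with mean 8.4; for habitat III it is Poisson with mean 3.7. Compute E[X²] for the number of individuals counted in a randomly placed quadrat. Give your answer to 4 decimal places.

19.5325

For each component E[X²] = Var + (mean)², giving I: 11.655; II: 78.96; III: 17.39.
Overall E[X²] = 0.7·11.655 + 0.1·78.96 + 0.2·17.39 = 19.5325.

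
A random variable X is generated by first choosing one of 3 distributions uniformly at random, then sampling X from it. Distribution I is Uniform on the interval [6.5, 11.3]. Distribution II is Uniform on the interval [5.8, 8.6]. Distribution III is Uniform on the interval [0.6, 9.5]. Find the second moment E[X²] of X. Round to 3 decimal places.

For each component E[X²] = Var + (mean)², giving I: 81.13; II: 52.4933; III: 32.1033.
Overall E[X²] = 0.333333·81.13 + 0.333333·52.4933 + 0.333333·32.1033 = 55.2422.

55.242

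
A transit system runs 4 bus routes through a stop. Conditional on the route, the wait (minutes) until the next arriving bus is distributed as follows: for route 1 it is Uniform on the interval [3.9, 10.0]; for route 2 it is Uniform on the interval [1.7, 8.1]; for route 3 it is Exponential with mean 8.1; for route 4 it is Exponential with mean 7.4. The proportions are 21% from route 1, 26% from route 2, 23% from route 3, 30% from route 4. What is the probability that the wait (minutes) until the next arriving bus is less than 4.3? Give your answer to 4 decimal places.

0.3463

Conditional on each route, P(X < 4.3): 1: 0.0655738; 2: 0.40625; 3: 0.411903; 4: 0.440707.
By total probability, P(X < 4.3) = 0.21·0.0655738 + 0.26·0.40625 + 0.23·0.411903 + 0.3·0.440707 = 0.346345.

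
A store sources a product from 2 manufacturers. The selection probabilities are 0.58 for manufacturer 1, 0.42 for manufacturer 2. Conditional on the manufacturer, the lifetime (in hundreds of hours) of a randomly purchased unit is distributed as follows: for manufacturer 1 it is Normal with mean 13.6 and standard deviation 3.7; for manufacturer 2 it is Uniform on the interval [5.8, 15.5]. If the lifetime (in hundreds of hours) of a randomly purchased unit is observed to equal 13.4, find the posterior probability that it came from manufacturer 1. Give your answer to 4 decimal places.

Likelihoods f(13.4 | ·): 1: 0.107665; 2: 0.103093.
Posterior ∝ prior × likelihood. Numerator for 1: 0.58·0.107665 = 0.0624456.
Normalizing constant: 0.58·0.107665 + 0.42·0.103093 = 0.105745.
P(1 | observation) = 0.0624456 / 0.105745 = 0.590532.

0.5905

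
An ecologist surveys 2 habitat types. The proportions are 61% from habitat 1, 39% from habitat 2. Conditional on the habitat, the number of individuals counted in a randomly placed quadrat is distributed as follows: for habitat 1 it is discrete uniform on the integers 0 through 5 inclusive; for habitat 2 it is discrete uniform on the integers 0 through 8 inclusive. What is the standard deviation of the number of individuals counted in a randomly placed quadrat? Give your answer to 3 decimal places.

Per component, 1: μ=2.5, E[X²]=9.16667; 2: μ=4, E[X²]=22.6667.
E[X] = 0.61·2.5 + 0.39·4 = 3.085.
E[X²] = 0.61·9.16667 + 0.39·22.6667 = 14.4317.
Var(X) = E[X²] − (E[X])² = 14.4317 − 9.51722 = 4.91444.
SD(X) = √4.91444 = 2.21685.

2.217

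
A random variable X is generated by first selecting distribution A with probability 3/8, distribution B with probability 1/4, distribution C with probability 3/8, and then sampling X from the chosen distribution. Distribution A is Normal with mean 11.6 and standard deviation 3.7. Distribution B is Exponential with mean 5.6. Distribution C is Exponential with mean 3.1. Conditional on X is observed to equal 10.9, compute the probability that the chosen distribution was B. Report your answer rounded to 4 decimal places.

0.1283

Likelihoods f(10.9 | ·): A: 0.10591; B: 0.025497; C: 0.00958524.
Posterior ∝ prior × likelihood. Numerator for B: 0.25·0.025497 = 0.00637425.
Normalizing constant: 0.375·0.10591 + 0.25·0.025497 + 0.375·0.00958524 = 0.0496849.
P(B | observation) = 0.00637425 / 0.0496849 = 0.128293.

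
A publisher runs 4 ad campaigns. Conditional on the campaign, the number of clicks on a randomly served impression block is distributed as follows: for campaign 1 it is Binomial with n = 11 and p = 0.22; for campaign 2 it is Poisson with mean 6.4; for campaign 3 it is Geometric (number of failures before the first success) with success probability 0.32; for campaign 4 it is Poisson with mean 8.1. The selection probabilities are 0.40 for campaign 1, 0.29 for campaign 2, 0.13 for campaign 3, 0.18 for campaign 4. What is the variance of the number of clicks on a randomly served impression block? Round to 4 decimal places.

Per component, 1: μ=2.42, E[X²]=7.744; 2: μ=6.4, E[X²]=47.36; 3: μ=2.125, E[X²]=11.1562; 4: μ=8.1, E[X²]=73.71.
E[X] = 0.4·2.42 + 0.29·6.4 + 0.13·2.125 + 0.18·8.1 = 4.55825.
E[X²] = 0.4·7.744 + 0.29·47.36 + 0.13·11.1562 + 0.18·73.71 = 31.5501.
Var(X) = E[X²] − (E[X])² = 31.5501 − 20.7776 = 10.7725.

10.7725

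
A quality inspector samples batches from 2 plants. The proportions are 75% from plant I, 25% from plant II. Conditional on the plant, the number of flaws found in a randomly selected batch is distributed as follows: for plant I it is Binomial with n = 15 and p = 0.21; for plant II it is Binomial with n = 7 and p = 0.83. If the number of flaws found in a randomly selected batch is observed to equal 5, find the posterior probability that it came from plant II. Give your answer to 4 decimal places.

0.4070

Likelihoods P(X=5 | ·): I: 0.116124; II: 0.23906.
Posterior ∝ prior × likelihood. Numerator for II: 0.25·0.23906 = 0.0597651.
Normalizing constant: 0.75·0.116124 + 0.25·0.23906 = 0.146858.
P(II | observation) = 0.0597651 / 0.146858 = 0.406958.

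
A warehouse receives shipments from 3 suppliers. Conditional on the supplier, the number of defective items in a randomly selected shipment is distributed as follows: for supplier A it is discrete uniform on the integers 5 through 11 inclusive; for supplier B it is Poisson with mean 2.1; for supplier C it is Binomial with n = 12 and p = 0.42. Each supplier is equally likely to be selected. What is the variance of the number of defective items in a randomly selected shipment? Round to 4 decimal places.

8.8094

Per component, A: μ=8, E[X²]=68; B: μ=2.1, E[X²]=6.51; C: μ=5.04, E[X²]=28.3248.
E[X] = 0.333333·8 + 0.333333·2.1 + 0.333333·5.04 = 5.04667.
E[X²] = 0.333333·68 + 0.333333·6.51 + 0.333333·28.3248 = 34.2783.
Var(X) = E[X²] − (E[X])² = 34.2783 − 25.4688 = 8.80942.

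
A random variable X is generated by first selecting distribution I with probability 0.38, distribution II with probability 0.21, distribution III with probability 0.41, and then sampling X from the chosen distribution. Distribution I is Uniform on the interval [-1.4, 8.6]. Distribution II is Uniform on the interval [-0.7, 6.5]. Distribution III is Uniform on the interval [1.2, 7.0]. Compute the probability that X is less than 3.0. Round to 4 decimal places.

Conditional on each component, P(X < 3.0): I: 0.44; II: 0.513889; III: 0.310345.
By total probability, P(X < 3.0) = 0.38·0.44 + 0.21·0.513889 + 0.41·0.310345 = 0.402358.

0.4024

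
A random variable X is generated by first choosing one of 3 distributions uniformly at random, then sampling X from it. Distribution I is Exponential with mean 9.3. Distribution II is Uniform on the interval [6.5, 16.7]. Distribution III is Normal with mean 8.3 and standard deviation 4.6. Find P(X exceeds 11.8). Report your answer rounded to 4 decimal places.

Conditional on each component, P(X > 11.8): I: 0.281164; II: 0.480392; III: 0.223367.
By total probability, P(X > 11.8) = 0.333333·0.281164 + 0.333333·0.480392 + 0.333333·0.223367 = 0.328308.

0.3283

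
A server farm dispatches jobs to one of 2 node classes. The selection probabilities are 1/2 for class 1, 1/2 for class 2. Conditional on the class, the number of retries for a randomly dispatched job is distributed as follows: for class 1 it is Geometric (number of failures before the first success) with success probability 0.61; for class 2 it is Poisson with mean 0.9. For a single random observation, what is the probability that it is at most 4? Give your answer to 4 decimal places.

Conditional on each class, P(X ≤ 4): 1: 0.990978; 2: 0.997656.
By total probability, P(X ≤ 4) = 0.5·0.990978 + 0.5·0.997656 = 0.994317.

0.9943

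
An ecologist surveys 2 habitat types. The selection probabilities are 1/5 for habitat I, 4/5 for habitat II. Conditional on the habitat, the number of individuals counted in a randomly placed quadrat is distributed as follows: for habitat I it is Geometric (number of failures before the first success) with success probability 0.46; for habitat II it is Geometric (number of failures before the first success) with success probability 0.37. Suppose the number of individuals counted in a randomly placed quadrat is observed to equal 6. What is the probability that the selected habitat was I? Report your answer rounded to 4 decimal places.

Likelihoods P(X=6 | ·): I: 0.0114057; II: 0.0231337.
Posterior ∝ prior × likelihood. Numerator for I: 0.2·0.0114057 = 0.00228113.
Normalizing constant: 0.2·0.0114057 + 0.8·0.0231337 = 0.0207881.
P(I | observation) = 0.00228113 / 0.0207881 = 0.109733.

0.1097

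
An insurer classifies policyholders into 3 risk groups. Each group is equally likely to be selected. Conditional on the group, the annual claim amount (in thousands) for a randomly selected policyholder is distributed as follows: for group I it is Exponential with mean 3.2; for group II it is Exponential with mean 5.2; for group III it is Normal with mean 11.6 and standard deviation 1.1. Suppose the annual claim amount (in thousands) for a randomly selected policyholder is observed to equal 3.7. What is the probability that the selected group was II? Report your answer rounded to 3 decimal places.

Likelihoods f(3.7 | ·): I: 0.0983325; II: 0.0944016; III: 2.28763e-12.
Posterior ∝ prior × likelihood. Numerator for II: 0.333333·0.0944016 = 0.0314672.
Normalizing constant: 0.333333·0.0983325 + 0.333333·0.0944016 + 0.333333·2.28763e-12 = 0.0642447.
P(II | observation) = 0.0314672 / 0.0642447 = 0.489802.

0.490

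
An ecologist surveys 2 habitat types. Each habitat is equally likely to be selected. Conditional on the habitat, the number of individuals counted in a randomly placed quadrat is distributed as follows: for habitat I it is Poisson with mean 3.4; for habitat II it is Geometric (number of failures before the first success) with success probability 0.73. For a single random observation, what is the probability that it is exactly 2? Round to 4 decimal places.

Conditional on each habitat, P(X = 2): I: 0.192898; II: 0.053217.
By total probability, P(X = 2) = 0.5·0.192898 + 0.5·0.053217 = 0.123057.

0.1231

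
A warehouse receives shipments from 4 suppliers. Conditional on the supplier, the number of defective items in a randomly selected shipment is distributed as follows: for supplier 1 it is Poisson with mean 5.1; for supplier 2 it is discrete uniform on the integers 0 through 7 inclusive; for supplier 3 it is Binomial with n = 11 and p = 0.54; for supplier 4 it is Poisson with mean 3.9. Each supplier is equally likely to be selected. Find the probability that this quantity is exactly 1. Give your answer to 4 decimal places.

Conditional on each supplier, P(X = 1): 1: 0.0310934; 2: 0.125; 3: 0.00251979; 4: 0.0789435.
By total probability, P(X = 1) = 0.25·0.0310934 + 0.25·0.125 + 0.25·0.00251979 + 0.25·0.0789435 = 0.0593892.

0.0594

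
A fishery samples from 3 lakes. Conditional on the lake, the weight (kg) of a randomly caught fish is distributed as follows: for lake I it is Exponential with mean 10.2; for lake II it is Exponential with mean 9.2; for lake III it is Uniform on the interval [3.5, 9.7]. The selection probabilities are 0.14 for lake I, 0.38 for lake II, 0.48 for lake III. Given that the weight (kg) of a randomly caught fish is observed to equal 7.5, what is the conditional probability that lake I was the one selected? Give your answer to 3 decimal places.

0.064

Likelihoods f(7.5 | ·): I: 0.0469965; II: 0.0481025; III: 0.16129.
Posterior ∝ prior × likelihood. Numerator for I: 0.14·0.0469965 = 0.00657951.
Normalizing constant: 0.14·0.0469965 + 0.38·0.0481025 + 0.48·0.16129 = 0.102278.
P(I | observation) = 0.00657951 / 0.102278 = 0.0643298.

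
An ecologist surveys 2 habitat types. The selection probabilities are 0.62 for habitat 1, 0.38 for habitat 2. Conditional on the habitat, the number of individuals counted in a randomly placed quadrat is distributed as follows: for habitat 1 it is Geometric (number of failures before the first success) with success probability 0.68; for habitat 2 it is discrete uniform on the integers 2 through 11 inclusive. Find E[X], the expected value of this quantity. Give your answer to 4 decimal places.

Component means — 1: 0.470588; 2: 6.5.
E[X] = 0.62·0.470588 + 0.38·6.5 = 2.76176.

2.7618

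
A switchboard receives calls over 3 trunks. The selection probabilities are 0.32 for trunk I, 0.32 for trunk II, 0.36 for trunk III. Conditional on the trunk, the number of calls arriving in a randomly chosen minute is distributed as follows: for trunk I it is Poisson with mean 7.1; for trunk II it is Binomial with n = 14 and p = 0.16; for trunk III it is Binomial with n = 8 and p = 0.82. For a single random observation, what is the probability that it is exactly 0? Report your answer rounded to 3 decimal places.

Conditional on each trunk, P(X = 0): I: 0.000825105; II: 0.0870783; III: 1.102e-06.
By total probability, P(X = 0) = 0.32·0.000825105 + 0.32·0.0870783 + 0.36·1.102e-06 = 0.0281295.

0.028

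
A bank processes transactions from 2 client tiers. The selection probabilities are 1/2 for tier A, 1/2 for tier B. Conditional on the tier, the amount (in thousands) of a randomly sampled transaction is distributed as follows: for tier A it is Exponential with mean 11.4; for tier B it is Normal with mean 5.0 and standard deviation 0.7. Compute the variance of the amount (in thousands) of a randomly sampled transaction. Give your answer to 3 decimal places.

75.465

Per component, A: μ=11.4, E[X²]=259.92; B: μ=5, E[X²]=25.49.
E[X] = 0.5·11.4 + 0.5·5 = 8.2.
E[X²] = 0.5·259.92 + 0.5·25.49 = 142.705.
Var(X) = E[X²] − (E[X])² = 142.705 − 67.24 = 75.465.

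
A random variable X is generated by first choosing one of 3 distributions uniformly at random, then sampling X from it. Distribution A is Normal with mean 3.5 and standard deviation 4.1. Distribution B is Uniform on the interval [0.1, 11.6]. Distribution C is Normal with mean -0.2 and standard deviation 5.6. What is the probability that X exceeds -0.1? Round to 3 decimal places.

0.768

Conditional on each component, P(X > -0.1): A: 0.810041; B: 1; C: 0.492876.
By total probability, P(X > -0.1) = 0.333333·0.810041 + 0.333333·1 + 0.333333·0.492876 = 0.767639.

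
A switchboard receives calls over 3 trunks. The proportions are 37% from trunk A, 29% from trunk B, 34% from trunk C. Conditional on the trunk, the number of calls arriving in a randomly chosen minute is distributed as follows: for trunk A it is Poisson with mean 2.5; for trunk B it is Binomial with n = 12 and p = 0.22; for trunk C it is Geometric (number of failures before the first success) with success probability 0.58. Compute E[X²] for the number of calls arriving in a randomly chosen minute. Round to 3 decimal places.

For each component E[X²] = Var + (mean)², giving A: 8.75; B: 9.0288; C: 1.77289.
Overall E[X²] = 0.37·8.75 + 0.29·9.0288 + 0.34·1.77289 = 6.45863.

6.459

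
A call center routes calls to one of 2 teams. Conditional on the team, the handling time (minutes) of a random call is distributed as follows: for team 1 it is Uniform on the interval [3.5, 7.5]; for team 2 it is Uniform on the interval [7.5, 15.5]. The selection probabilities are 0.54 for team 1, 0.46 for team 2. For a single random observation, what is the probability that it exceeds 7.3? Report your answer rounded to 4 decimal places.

Conditional on each team, P(X > 7.3): 1: 0.05; 2: 1.
By total probability, P(X > 7.3) = 0.54·0.05 + 0.46·1 = 0.487.

0.4870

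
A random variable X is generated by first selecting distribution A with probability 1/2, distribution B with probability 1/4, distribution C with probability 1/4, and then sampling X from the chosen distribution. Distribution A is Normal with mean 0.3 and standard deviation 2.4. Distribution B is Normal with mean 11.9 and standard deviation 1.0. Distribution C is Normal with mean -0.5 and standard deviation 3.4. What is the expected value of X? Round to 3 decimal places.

3.000

Component means — A: 0.3; B: 11.9; C: -0.5.
E[X] = 0.5·0.3 + 0.25·11.9 + 0.25·-0.5 = 3.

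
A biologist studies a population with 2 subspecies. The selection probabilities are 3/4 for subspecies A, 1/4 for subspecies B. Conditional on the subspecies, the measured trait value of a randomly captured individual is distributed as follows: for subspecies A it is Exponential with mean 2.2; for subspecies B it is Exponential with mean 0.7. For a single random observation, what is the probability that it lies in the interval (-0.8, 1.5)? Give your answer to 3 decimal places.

Conditional on each subspecies, P(-0.8 < X < 1.5): A: 0.494303; B: 0.882681.
By total probability, P(-0.8 < X < 1.5) = 0.75·0.494303 + 0.25·0.882681 = 0.591398.

0.591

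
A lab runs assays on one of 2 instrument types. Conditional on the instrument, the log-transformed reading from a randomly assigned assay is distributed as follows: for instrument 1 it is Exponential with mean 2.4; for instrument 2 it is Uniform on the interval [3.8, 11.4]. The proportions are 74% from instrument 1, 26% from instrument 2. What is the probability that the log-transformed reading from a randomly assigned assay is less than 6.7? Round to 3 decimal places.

0.794

Conditional on each instrument, P(X < 6.7): 1: 0.938681; 2: 0.381579.
By total probability, P(X < 6.7) = 0.74·0.938681 + 0.26·0.381579 = 0.793835.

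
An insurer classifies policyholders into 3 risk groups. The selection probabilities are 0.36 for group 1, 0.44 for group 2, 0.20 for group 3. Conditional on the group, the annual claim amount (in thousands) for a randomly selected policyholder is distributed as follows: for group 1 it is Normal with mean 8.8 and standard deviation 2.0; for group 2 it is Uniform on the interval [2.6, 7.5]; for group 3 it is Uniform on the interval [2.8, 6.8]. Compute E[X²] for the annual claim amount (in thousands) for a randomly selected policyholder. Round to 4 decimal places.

46.2945

For each component E[X²] = Var + (mean)², giving 1: 81.44; 2: 27.5033; 3: 24.3733.
Overall E[X²] = 0.36·81.44 + 0.44·27.5033 + 0.2·24.3733 = 46.2945.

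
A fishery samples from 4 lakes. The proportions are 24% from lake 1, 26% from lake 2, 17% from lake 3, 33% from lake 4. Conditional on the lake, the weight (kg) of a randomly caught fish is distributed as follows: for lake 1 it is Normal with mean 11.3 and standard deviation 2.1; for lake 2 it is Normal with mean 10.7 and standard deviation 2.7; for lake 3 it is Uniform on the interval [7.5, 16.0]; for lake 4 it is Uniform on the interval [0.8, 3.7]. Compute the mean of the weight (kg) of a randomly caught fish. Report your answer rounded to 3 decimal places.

8.234

Component means — 1: 11.3; 2: 10.7; 3: 11.75; 4: 2.25.
E[X] = 0.24·11.3 + 0.26·10.7 + 0.17·11.75 + 0.33·2.25 = 8.234.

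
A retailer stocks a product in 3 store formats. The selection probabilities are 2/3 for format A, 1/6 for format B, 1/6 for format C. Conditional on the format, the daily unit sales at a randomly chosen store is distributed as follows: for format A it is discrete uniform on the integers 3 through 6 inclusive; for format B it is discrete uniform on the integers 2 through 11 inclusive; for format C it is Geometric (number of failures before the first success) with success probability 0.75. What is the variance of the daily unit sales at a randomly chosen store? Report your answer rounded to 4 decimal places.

Per component, A: μ=4.5, E[X²]=21.5; B: μ=6.5, E[X²]=50.5; C: μ=0.333333, E[X²]=0.555556.
E[X] = 0.666667·4.5 + 0.166667·6.5 + 0.166667·0.333333 = 4.13889.
E[X²] = 0.666667·21.5 + 0.166667·50.5 + 0.166667·0.555556 = 22.8426.
Var(X) = E[X²] − (E[X])² = 22.8426 − 17.1304 = 5.71219.

5.7122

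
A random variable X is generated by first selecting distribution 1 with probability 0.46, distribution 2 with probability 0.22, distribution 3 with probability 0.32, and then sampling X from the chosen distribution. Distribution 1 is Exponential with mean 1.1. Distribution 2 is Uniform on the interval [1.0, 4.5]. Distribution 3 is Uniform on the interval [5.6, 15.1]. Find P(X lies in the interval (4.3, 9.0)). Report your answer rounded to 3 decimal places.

0.136

Conditional on each component, P(4.3 < X < 9.0): 1: 0.019779; 2: 0.0571429; 3: 0.357895.
By total probability, P(4.3 < X < 9.0) = 0.46·0.019779 + 0.22·0.0571429 + 0.32·0.357895 = 0.136196.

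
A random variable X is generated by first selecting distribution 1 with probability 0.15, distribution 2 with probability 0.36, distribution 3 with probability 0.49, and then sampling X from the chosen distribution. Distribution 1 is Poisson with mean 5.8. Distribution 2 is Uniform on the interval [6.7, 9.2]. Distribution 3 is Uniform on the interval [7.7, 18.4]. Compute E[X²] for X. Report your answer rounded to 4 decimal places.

116.9796

For each component E[X²] = Var + (mean)², giving 1: 39.44; 2: 63.7233; 3: 179.843.
Overall E[X²] = 0.15·39.44 + 0.36·63.7233 + 0.49·179.843 = 116.98.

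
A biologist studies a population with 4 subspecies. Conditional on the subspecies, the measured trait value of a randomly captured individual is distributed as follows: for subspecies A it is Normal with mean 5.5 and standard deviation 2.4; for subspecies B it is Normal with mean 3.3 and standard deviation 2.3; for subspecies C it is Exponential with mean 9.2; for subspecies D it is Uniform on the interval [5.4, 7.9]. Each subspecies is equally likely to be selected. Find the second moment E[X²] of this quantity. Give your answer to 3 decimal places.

66.553

For each component E[X²] = Var + (mean)², giving A: 36.01; B: 16.18; C: 169.28; D: 44.7433.
Overall E[X²] = 0.25·36.01 + 0.25·16.18 + 0.25·169.28 + 0.25·44.7433 = 66.5533.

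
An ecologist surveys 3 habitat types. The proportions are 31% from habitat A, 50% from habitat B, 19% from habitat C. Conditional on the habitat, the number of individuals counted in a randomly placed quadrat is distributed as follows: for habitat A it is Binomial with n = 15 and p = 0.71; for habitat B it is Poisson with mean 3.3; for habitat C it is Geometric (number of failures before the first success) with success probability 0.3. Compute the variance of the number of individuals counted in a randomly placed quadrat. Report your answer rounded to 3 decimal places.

16.621

Per component, A: μ=10.65, E[X²]=116.511; B: μ=3.3, E[X²]=14.19; C: μ=2.33333, E[X²]=13.2222.
E[X] = 0.31·10.65 + 0.5·3.3 + 0.19·2.33333 = 5.39483.
E[X²] = 0.31·116.511 + 0.5·14.19 + 0.19·13.2222 = 45.7256.
Var(X) = E[X²] − (E[X])² = 45.7256 − 29.1042 = 16.6214.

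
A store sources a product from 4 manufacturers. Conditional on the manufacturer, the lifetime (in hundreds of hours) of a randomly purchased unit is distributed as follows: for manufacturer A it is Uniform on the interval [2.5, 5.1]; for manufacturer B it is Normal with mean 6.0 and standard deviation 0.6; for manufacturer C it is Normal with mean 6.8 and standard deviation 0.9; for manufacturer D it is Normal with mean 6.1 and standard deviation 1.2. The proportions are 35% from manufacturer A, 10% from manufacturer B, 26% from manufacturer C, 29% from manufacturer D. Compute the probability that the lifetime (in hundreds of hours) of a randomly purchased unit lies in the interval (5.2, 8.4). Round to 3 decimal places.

Conditional on each manufacturer, P(5.2 < X < 8.4): A: 0; B: 0.908757; C: 0.92456; D: 0.745733.
By total probability, P(5.2 < X < 8.4) = 0.35·0 + 0.1·0.908757 + 0.26·0.92456 + 0.29·0.745733 = 0.547524.

0.548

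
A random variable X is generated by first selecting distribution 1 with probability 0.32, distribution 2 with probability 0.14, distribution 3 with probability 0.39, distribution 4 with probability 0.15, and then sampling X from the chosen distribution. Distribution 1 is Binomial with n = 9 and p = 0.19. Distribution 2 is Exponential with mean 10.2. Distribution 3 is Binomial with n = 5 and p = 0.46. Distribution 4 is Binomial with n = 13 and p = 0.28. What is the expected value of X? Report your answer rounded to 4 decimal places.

Component means — 1: 1.71; 2: 10.2; 3: 2.3; 4: 3.64.
E[X] = 0.32·1.71 + 0.14·10.2 + 0.39·2.3 + 0.15·3.64 = 3.4182.

3.4182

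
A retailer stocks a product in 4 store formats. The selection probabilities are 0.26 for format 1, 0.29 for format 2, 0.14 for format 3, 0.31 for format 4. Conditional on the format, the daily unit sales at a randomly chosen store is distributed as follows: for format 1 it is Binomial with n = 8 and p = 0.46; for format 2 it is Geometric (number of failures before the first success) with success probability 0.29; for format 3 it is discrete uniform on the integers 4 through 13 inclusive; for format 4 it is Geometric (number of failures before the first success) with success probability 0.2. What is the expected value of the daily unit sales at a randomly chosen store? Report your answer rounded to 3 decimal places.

4.097

Component means — 1: 3.68; 2: 2.44828; 3: 8.5; 4: 4.
E[X] = 0.26·3.68 + 0.29·2.44828 + 0.14·8.5 + 0.31·4 = 4.0968.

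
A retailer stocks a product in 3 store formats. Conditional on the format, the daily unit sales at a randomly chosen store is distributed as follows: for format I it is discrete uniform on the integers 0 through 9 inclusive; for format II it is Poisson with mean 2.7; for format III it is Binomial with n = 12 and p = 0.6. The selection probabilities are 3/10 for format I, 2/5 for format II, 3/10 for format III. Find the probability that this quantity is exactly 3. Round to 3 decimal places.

0.122

Conditional on each format, P(X = 3): I: 0.1; II: 0.220468; III: 0.0124571.
By total probability, P(X = 3) = 0.3·0.1 + 0.4·0.220468 + 0.3·0.0124571 = 0.121924.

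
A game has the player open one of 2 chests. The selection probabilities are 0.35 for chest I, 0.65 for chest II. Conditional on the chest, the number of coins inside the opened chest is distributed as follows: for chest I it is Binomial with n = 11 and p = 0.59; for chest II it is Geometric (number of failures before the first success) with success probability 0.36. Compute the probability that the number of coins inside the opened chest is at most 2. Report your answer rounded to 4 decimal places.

0.4821

Conditional on each chest, P(X ≤ 2): I: 0.00719405; II: 0.737856.
By total probability, P(X ≤ 2) = 0.35·0.00719405 + 0.65·0.737856 = 0.482124.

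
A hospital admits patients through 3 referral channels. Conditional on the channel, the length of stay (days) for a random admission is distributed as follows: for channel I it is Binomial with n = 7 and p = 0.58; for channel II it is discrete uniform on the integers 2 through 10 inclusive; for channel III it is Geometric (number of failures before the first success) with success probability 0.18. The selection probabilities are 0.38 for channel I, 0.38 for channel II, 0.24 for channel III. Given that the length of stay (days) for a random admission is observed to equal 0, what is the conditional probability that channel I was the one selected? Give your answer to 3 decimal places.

0.020

Likelihoods P(X=0 | ·): I: 0.00230539; II: 0; III: 0.18.
Posterior ∝ prior × likelihood. Numerator for I: 0.38·0.00230539 = 0.000876049.
Normalizing constant: 0.38·0.00230539 + 0.38·0 + 0.24·0.18 = 0.044076.
P(I | observation) = 0.000876049 / 0.044076 = 0.0198759.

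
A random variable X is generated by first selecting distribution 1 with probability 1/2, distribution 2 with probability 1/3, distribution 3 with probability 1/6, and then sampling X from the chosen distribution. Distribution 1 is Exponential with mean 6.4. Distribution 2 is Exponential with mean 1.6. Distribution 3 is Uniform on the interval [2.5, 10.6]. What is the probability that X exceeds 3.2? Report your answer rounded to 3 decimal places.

Conditional on each component, P(X > 3.2): 1: 0.606531; 2: 0.135335; 3: 0.91358.
By total probability, P(X > 3.2) = 0.5·0.606531 + 0.333333·0.135335 + 0.166667·0.91358 = 0.50064.

0.501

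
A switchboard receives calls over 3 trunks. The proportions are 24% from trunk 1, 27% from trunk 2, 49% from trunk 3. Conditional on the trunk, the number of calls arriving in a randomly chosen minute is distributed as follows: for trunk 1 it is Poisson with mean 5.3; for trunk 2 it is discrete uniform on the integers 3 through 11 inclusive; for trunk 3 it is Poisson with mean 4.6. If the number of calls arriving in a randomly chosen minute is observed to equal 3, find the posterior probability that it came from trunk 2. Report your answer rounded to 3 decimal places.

0.215

Likelihoods P(X=3 | ·): 1: 0.123856; 2: 0.111111; 3: 0.163068.
Posterior ∝ prior × likelihood. Numerator for 2: 0.27·0.111111 = 0.03.
Normalizing constant: 0.24·0.123856 + 0.27·0.111111 + 0.49·0.163068 = 0.139628.
P(2 | observation) = 0.03 / 0.139628 = 0.214856.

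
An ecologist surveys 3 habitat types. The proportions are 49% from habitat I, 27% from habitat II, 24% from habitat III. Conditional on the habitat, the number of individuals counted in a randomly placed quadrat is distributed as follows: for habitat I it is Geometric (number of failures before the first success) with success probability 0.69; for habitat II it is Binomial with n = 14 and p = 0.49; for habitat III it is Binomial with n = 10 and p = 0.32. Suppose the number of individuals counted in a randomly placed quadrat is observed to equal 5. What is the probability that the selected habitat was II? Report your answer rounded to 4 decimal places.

0.5391

Likelihoods P(X=5 | ·): I: 0.00197541; II: 0.132001; III: 0.122941.
Posterior ∝ prior × likelihood. Numerator for II: 0.27·0.132001 = 0.0356402.
Normalizing constant: 0.49·0.00197541 + 0.27·0.132001 + 0.24·0.122941 = 0.0661138.
P(II | observation) = 0.0356402 / 0.0661138 = 0.539073.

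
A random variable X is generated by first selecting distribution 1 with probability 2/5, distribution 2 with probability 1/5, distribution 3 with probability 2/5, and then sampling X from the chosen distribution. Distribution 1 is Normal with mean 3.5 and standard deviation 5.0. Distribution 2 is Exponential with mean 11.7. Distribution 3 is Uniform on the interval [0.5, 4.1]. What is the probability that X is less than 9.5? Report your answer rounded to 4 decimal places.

0.8652

Conditional on each component, P(X < 9.5): 1: 0.88493; 2: 0.556016; 3: 1.
By total probability, P(X < 9.5) = 0.4·0.88493 + 0.2·0.556016 + 0.4·1 = 0.865175.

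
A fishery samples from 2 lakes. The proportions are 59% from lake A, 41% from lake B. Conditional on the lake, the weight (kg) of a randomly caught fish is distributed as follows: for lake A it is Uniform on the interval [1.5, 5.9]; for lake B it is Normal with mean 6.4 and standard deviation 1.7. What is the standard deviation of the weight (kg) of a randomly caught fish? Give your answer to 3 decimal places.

1.975

Per component, A: μ=3.7, E[X²]=15.3033; B: μ=6.4, E[X²]=43.85.
E[X] = 0.59·3.7 + 0.41·6.4 = 4.807.
E[X²] = 0.59·15.3033 + 0.41·43.85 = 27.0075.
Var(X) = E[X²] − (E[X])² = 27.0075 − 23.1072 = 3.90022.
SD(X) = √3.90022 = 1.9749.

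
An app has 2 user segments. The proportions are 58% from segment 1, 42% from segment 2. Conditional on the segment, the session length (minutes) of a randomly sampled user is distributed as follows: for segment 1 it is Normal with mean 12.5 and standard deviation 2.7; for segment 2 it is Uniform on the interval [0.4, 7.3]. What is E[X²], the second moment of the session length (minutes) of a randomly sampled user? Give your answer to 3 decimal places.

For each component E[X²] = Var + (mean)², giving 1: 163.54; 2: 18.79.
Overall E[X²] = 0.58·163.54 + 0.42·18.79 = 102.745.

102.745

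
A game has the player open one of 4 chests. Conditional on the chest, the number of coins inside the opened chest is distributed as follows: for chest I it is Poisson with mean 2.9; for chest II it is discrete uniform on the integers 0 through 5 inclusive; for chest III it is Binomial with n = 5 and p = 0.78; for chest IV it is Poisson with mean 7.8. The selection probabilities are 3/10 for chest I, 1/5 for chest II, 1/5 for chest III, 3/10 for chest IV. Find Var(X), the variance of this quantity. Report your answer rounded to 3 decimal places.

Per component, I: μ=2.9, E[X²]=11.31; II: μ=2.5, E[X²]=9.16667; III: μ=3.9, E[X²]=16.068; IV: μ=7.8, E[X²]=68.64.
E[X] = 0.3·2.9 + 0.2·2.5 + 0.2·3.9 + 0.3·7.8 = 4.49.
E[X²] = 0.3·11.31 + 0.2·9.16667 + 0.2·16.068 + 0.3·68.64 = 29.0319.
Var(X) = E[X²] − (E[X])² = 29.0319 − 20.1601 = 8.87183.

8.872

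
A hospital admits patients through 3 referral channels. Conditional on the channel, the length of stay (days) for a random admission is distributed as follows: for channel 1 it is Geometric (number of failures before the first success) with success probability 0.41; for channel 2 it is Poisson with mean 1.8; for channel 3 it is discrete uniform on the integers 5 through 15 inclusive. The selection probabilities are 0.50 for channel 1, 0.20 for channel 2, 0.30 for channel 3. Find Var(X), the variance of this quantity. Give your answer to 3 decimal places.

20.156

Per component, 1: μ=1.43902, E[X²]=5.58061; 2: μ=1.8, E[X²]=5.04; 3: μ=10, E[X²]=110.
E[X] = 0.5·1.43902 + 0.2·1.8 + 0.3·10 = 4.07951.
E[X²] = 0.5·5.58061 + 0.2·5.04 + 0.3·110 = 36.7983.
Var(X) = E[X²] − (E[X])² = 36.7983 − 16.6424 = 20.1559.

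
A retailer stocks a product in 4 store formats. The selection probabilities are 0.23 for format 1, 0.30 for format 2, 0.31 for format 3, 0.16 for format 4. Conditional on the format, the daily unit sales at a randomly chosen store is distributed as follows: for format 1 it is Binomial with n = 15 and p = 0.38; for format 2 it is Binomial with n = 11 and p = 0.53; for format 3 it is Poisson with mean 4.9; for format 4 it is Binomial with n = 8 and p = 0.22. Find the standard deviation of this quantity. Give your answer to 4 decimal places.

Per component, 1: μ=5.7, E[X²]=36.024; 2: μ=5.83, E[X²]=36.729; 3: μ=4.9, E[X²]=28.91; 4: μ=1.76, E[X²]=4.4704.
E[X] = 0.23·5.7 + 0.3·5.83 + 0.31·4.9 + 0.16·1.76 = 4.8606.
E[X²] = 0.23·36.024 + 0.3·36.729 + 0.31·28.91 + 0.16·4.4704 = 28.9816.
Var(X) = E[X²] − (E[X])² = 28.9816 − 23.6254 = 5.35615.
SD(X) = √5.35615 = 2.31434.

2.3143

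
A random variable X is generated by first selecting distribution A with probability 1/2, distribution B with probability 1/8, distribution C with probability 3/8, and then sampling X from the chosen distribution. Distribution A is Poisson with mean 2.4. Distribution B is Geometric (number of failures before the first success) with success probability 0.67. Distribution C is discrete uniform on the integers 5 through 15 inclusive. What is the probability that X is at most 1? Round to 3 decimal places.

Conditional on each component, P(X ≤ 1): A: 0.308441; B: 0.8911; C: 0.
By total probability, P(X ≤ 1) = 0.5·0.308441 + 0.125·0.8911 + 0.375·0 = 0.265608.

0.266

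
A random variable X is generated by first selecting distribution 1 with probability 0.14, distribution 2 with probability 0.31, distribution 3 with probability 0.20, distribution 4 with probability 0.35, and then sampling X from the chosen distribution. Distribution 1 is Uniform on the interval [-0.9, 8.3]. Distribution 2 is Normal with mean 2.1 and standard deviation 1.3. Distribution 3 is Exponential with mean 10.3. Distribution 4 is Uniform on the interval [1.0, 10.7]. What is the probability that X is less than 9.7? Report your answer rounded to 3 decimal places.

0.886

Conditional on each component, P(X < 9.7): 1: 1; 2: 1; 3: 0.610054; 4: 0.896907.
By total probability, P(X < 9.7) = 0.14·1 + 0.31·1 + 0.2·0.610054 + 0.35·0.896907 = 0.885928.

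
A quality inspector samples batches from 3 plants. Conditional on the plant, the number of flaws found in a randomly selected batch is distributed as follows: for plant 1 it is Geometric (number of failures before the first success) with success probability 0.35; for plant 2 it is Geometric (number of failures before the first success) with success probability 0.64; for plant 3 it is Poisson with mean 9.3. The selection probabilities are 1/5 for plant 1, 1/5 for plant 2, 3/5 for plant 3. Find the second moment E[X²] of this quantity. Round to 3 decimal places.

59.464

For each component E[X²] = Var + (mean)², giving 1: 8.7551; 2: 1.19531; 3: 95.79.
Overall E[X²] = 0.2·8.7551 + 0.2·1.19531 + 0.6·95.79 = 59.4641.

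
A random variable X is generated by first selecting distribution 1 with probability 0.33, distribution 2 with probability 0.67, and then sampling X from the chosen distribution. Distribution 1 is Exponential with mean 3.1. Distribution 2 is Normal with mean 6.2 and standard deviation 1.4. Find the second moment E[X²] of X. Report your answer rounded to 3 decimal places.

For each component E[X²] = Var + (mean)², giving 1: 19.22; 2: 40.4.
Overall E[X²] = 0.33·19.22 + 0.67·40.4 = 33.4106.

33.411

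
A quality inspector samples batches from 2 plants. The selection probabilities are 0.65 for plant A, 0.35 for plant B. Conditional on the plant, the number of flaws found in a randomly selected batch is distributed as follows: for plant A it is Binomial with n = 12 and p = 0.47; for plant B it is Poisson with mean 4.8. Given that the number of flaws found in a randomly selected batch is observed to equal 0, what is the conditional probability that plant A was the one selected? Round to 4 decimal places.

Likelihoods P(X=0 | ·): A: 0.000491259; B: 0.00822975.
Posterior ∝ prior × likelihood. Numerator for A: 0.65·0.000491259 = 0.000319318.
Normalizing constant: 0.65·0.000491259 + 0.35·0.00822975 = 0.00319973.
P(A | observation) = 0.000319318 / 0.00319973 = 0.0997954.

0.0998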